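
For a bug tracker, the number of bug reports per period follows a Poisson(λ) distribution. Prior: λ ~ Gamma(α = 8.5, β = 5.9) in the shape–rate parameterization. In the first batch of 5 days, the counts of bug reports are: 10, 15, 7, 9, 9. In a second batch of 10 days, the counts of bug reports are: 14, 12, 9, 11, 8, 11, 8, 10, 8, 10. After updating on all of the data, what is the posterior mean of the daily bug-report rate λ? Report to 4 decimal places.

With a Gamma(shape α, rate β) prior, the Poisson likelihood is conjugate: the posterior is Gamma(α + ΣXᵢ, β + n).
Batch 1: sum of counts S = 50 over n = 5 days.
After batch 1: Gamma(α+S, β+n) = Gamma(8.5+50, 5.9+5) = Gamma(58.5, 10.9).
Batch 2: sum of counts S = 101 over n = 10 days.
After batch 2: Gamma(α+S, β+n) = Gamma(58.5+101, 10.9+10) = Gamma(159.5, 20.9).
Posterior mean = α/β = 159.5/20.9 = 7.6316.

7.6316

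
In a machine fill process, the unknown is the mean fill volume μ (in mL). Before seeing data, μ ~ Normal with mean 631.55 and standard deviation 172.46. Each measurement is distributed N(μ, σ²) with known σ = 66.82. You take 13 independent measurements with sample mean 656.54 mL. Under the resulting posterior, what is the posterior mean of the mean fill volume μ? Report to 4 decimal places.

656.2547

For Normal data with known variance σ², a Normal(μ₀, σ₀²) prior on μ is conjugate. Posterior precision = 1/σ₀² + n/σ²; posterior mean is the precision-weighted average of μ₀ and x̄.
n·x̄ = 13·656.54 = 8535.02.
σ₀² = 172.46² = 29742.4516, σ² = 66.82² = 4464.9124; σ² + n·σ₀² = 4464.9124 + 13·29742.4516 = 391116.7832.
Posterior mean = (μ₀/σ₀² + n·x̄/σ²)/(1/σ₀² + n/σ²) = (σ²·μ₀ + σ₀²·n·x̄)/(σ² + n·σ₀²) = (4464.9124·631.55 + 29742.4516·8535.02)/391116.7832 = 256672234.681252/391116.7832 = 656.2547.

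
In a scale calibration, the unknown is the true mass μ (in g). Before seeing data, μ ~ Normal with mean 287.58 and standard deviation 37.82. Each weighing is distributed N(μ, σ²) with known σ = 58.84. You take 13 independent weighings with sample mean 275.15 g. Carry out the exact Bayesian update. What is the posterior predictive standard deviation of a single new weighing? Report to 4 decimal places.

60.7179

For Normal data with known variance σ², a Normal(μ₀, σ₀²) prior on μ is conjugate. Posterior precision = 1/σ₀² + n/σ²; posterior mean is the precision-weighted average of μ₀ and x̄.
σ₀² = 37.82² = 1430.3524, σ² = 58.84² = 3462.1456; σ² + n·σ₀² = 3462.1456 + 13·1430.3524 = 22056.7268.
Posterior precision = 1/σ₀² + n/σ² = 1/1430.3524 + 13/3462.1456 = (σ² + n·σ₀²)/(σ₀²σ²) = 22056.7268/(1430.3524·3462.1456); posterior variance σₙ² = σ₀²σ²/(σ² + n·σ₀²) = 1430.3524·3462.1456/22056.7268 = 224.516009.
Predictive variance for one new observation = σₙ² + σ² = 1430.3524·3462.1456/22056.7268 + 3462.1456 = σ²·(σ₀² + 22056.7268)/22056.7268 = 3462.1456·23487.0792/22056.7268 = 3686.661609; SD = √(3462.1456·23487.0792/22056.7268) = 60.7179.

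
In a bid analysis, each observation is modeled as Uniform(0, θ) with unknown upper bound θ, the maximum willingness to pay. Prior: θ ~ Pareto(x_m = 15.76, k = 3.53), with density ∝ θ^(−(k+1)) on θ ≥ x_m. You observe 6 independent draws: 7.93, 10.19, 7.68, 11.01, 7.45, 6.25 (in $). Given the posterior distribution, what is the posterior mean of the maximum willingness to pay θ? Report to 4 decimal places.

17.6076

A Pareto(scale x_m, shape k) prior on the upper bound θ of Uniform(0, θ) is conjugate: posterior is Pareto(max(x_m, max xᵢ), k + n).
Sample maximum = 11.01; prior scale x_m = 15.76 → posterior scale = max = 15.76.
Posterior shape = 3.53 + 6 = 9.53.
E[θ|data] = k·x_m/(k−1) = 9.53·15.76/8.53 = 17.6076.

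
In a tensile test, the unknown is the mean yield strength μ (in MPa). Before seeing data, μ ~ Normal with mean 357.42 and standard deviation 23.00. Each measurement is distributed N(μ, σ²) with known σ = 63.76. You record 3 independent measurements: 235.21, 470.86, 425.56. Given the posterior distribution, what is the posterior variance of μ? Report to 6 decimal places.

For Normal data with known variance σ², a Normal(μ₀, σ₀²) prior on μ is conjugate. Posterior precision = 1/σ₀² + n/σ²; posterior mean is the precision-weighted average of μ₀ and x̄.
σ₀² = 23.00² = 529, σ² = 63.76² = 4065.3376; σ² + n·σ₀² = 4065.3376 + 3·529 = 5652.3376.
Posterior precision = 1/σ₀² + n/σ² = 1/529 + 3/4065.3376 = (σ² + n·σ₀²)/(σ₀²σ²) = 5652.3376/(529·4065.3376); posterior variance σₙ² = σ₀²σ²/(σ² + n·σ₀²) = 529·4065.3376/5652.3376 = 380.473309.

380.473309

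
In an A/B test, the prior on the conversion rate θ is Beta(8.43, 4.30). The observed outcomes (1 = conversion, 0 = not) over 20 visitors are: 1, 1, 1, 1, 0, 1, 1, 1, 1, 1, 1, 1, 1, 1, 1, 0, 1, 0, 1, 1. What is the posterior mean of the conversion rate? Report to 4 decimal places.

The Beta prior is conjugate to a Binomial/Bernoulli likelihood; the update adds successes to α and failures to β.
Posterior: Beta(α+k, β+n−k) = Beta(8.43+17, 4.30+3) = Beta(25.43, 7.30).
Posterior mean = α/(α+β) = 25.43/32.73 = 0.7770.

0.7770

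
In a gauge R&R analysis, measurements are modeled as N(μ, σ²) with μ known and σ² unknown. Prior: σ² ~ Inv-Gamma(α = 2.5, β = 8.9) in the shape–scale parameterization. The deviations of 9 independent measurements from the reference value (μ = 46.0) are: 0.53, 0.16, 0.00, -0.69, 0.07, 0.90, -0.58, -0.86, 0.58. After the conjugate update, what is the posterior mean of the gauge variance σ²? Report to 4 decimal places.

With known mean μ and an Inverse-Gamma(α, β) prior on σ², the Normal likelihood is conjugate: posterior is Inv-Gamma(α + n/2, β + Σ(xᵢ−μ)²/2).
Σ(xᵢ−μ)² = (0.53)² + (0.16)² + (0.00)² + (-0.69)² + (0.07)² + (0.90)² + (-0.58)² + (-0.86)² + (0.58)² = 3.0099.
Posterior: Inv-Gamma(2.5 + 9/2, 8.9 + 3.0099/2) = Inv-Gamma(7.00, 10.40495).
E[σ²|data] = β/(α−1) = 10.40495/6.00 = 1.7342.

1.7342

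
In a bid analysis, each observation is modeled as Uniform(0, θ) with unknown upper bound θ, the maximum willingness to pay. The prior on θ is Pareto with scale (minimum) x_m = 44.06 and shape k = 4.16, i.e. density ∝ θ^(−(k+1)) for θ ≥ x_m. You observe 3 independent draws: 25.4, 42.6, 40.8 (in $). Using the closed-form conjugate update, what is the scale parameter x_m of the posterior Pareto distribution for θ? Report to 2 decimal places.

A Pareto(scale x_m, shape k) prior on the upper bound θ of Uniform(0, θ) is conjugate: posterior is Pareto(max(x_m, max xᵢ), k + n).
Sample maximum = 42.6; prior scale x_m = 44.06 → posterior scale = max = 44.06.
Posterior shape = 4.16 + 3 = 7.16.
Posterior scale x_m = 44.06.

44.06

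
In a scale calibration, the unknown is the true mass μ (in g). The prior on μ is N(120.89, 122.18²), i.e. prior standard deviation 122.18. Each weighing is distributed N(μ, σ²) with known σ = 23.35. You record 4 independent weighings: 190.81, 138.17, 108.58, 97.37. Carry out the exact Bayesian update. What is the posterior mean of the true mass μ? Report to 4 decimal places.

133.6163

For Normal data with known variance σ², a Normal(μ₀, σ₀²) prior on μ is conjugate. Posterior precision = 1/σ₀² + n/σ²; posterior mean is the precision-weighted average of μ₀ and x̄.
Σxᵢ = 190.81 + 138.17 + 108.58 + 97.37 = 534.93, so n·x̄ = 534.93.
σ₀² = 122.18² = 14927.9524, σ² = 23.35² = 545.2225; σ² + n·σ₀² = 545.2225 + 4·14927.9524 = 60257.0321.
Posterior mean = (μ₀/σ₀² + n·x̄/σ²)/(1/σ₀² + n/σ²) = (σ²·μ₀ + σ₀²·n·x̄)/(σ² + n·σ₀²) = (545.2225·120.89 + 14927.9524·534.93)/60257.0321 = 8051321.525357/60257.0321 = 133.6163.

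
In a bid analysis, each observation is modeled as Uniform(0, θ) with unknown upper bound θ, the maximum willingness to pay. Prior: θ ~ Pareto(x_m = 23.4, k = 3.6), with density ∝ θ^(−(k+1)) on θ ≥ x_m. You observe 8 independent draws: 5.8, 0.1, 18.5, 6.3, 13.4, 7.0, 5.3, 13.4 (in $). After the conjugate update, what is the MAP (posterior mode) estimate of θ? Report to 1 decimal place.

23.4

A Pareto(scale x_m, shape k) prior on the upper bound θ of Uniform(0, θ) is conjugate: posterior is Pareto(max(x_m, max xᵢ), k + n).
Sample maximum = 18.5; prior scale x_m = 23.4 → posterior scale = max = 23.4.
Posterior shape = 3.6 + 8 = 11.6.
The Pareto density is decreasing on [x_m, ∞), so the mode is x_m = 23.4.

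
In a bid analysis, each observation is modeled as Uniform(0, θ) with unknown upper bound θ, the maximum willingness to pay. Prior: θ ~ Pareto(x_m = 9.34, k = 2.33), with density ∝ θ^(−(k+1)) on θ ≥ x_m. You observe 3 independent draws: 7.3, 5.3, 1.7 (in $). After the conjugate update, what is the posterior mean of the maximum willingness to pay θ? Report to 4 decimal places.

A Pareto(scale x_m, shape k) prior on the upper bound θ of Uniform(0, θ) is conjugate: posterior is Pareto(max(x_m, max xᵢ), k + n).
Sample maximum = 7.3; prior scale x_m = 9.34 → posterior scale = max = 9.34.
Posterior shape = 2.33 + 3 = 5.33.
E[θ|data] = k·x_m/(k−1) = 5.33·9.34/4.33 = 11.4970.

11.4970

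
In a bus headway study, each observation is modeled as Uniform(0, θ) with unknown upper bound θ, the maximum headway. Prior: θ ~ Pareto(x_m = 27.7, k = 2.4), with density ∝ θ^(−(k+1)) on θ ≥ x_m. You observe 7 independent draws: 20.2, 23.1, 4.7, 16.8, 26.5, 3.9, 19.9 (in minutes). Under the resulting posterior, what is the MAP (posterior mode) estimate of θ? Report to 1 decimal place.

A Pareto(scale x_m, shape k) prior on the upper bound θ of Uniform(0, θ) is conjugate: posterior is Pareto(max(x_m, max xᵢ), k + n).
Sample maximum = 26.5; prior scale x_m = 27.7 → posterior scale = max = 27.7.
Posterior shape = 2.4 + 7 = 9.4.
The Pareto density is decreasing on [x_m, ∞), so the mode is x_m = 27.7.

27.7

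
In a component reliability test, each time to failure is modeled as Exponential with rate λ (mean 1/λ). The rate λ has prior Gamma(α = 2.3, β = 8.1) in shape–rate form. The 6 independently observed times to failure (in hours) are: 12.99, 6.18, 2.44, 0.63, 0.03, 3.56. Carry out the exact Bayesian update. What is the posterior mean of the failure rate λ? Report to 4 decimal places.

0.2446

With a Gamma(shape α, rate β) prior on the exponential rate λ, the posterior after n observations with total T = Σxᵢ is Gamma(α+n, β+T).
Sum of observations T = 25.83 hours; n = 6.
Posterior: Gamma(2.3+6, 8.1+25.83) = Gamma(8.3, 33.93).
Posterior mean of λ = α/β = 8.3/33.93 = 0.2446.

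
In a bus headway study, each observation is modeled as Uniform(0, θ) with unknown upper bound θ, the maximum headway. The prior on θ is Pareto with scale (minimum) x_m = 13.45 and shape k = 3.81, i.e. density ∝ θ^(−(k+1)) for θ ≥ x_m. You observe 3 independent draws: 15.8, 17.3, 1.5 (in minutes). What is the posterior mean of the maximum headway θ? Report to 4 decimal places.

20.2776

A Pareto(scale x_m, shape k) prior on the upper bound θ of Uniform(0, θ) is conjugate: posterior is Pareto(max(x_m, max xᵢ), k + n).
Sample maximum = 17.3; prior scale x_m = 13.45 → posterior scale = max = 17.30.
Posterior shape = 3.81 + 3 = 6.81.
E[θ|data] = k·x_m/(k−1) = 6.81·17.30/5.81 = 20.2776.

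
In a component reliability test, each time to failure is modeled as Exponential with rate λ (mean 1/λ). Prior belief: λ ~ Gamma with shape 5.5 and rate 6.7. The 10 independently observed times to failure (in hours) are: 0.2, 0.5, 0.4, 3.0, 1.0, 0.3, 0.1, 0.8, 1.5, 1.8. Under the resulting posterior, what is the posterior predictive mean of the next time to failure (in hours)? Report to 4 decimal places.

1.1241

With a Gamma(shape α, rate β) prior on the exponential rate λ, the posterior after n observations with total T = Σxᵢ is Gamma(α+n, β+T).
Sum of observations T = 9.6 hours; n = 10.
Posterior: Gamma(5.5+10, 6.7+9.6) = Gamma(15.5, 16.3).
The predictive distribution for the next observation is Lomax; its mean is β/(α−1) = 16.3/14.5 = 1.1241.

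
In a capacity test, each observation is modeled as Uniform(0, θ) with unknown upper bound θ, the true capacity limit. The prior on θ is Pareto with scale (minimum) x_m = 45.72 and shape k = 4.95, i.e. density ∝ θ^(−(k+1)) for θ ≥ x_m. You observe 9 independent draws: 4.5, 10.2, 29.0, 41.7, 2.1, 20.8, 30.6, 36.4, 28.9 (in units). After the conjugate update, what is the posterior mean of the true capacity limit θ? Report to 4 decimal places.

A Pareto(scale x_m, shape k) prior on the upper bound θ of Uniform(0, θ) is conjugate: posterior is Pareto(max(x_m, max xᵢ), k + n).
Sample maximum = 41.7; prior scale x_m = 45.72 → posterior scale = max = 45.72.
Posterior shape = 4.95 + 9 = 13.95.
E[θ|data] = k·x_m/(k−1) = 13.95·45.72/12.95 = 49.2505.

49.2505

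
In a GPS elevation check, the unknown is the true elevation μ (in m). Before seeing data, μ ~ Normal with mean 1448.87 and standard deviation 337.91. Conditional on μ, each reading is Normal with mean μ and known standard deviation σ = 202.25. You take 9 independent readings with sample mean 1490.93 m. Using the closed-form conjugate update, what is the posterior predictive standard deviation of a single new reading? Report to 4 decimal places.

For Normal data with known variance σ², a Normal(μ₀, σ₀²) prior on μ is conjugate. Posterior precision = 1/σ₀² + n/σ²; posterior mean is the precision-weighted average of μ₀ and x̄.
σ₀² = 337.91² = 114183.1681, σ² = 202.25² = 40905.0625; σ² + n·σ₀² = 40905.0625 + 9·114183.1681 = 1068553.5754.
Posterior precision = 1/σ₀² + n/σ² = 1/114183.1681 + 9/40905.0625 = (σ² + n·σ₀²)/(σ₀²σ²) = 1068553.5754/(114183.1681·40905.0625); posterior variance σₙ² = σ₀²σ²/(σ² + n·σ₀²) = 114183.1681·40905.0625/1068553.5754 = 4371.020541.
Predictive variance for one new observation = σₙ² + σ² = 114183.1681·40905.0625/1068553.5754 + 40905.0625 = σ²·(σ₀² + 1068553.5754)/1068553.5754 = 40905.0625·1182736.7435/1068553.5754 = 45276.083041; SD = √(40905.0625·1182736.7435/1068553.5754) = 212.7818.

212.7818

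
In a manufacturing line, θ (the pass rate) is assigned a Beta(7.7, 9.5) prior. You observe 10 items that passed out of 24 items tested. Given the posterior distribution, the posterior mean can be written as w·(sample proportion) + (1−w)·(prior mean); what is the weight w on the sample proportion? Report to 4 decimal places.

The Beta prior is conjugate to a Binomial/Bernoulli likelihood; the update adds successes to α and failures to β.
Posterior mean = (α₀+k)/(α₀+β₀+n) = [n/(α₀+β₀+n)]·(k/n) + [(α₀+β₀)/(α₀+β₀+n)]·α₀/(α₀+β₀), so only n and the prior enter the weight.
The weight on the data is w = n/(α₀+β₀+n) = 24/(7.7+9.5+24) = 24/41.2 = 0.5825.

0.5825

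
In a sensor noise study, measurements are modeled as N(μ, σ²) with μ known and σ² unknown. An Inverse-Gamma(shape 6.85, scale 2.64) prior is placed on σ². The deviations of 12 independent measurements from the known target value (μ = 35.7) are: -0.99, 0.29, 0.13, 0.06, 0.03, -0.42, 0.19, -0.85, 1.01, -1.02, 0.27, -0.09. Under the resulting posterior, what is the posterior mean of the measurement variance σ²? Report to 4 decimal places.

0.3984

With known mean μ and an Inverse-Gamma(α, β) prior on σ², the Normal likelihood is conjugate: posterior is Inv-Gamma(α + n/2, β + Σ(xᵢ−μ)²/2).
Σ(xᵢ−μ)² = (-0.99)² + (0.29)² + (0.13)² + (0.06)² + (0.03)² + (-0.42)² + (0.19)² + (-0.85)² + (1.01)² + (-1.02)² + (0.27)² + (-0.09)² = 4.1621.
Posterior: Inv-Gamma(6.85 + 12/2, 2.64 + 4.1621/2) = Inv-Gamma(12.85, 4.72105).
E[σ²|data] = β/(α−1) = 4.72105/11.85 = 0.3984.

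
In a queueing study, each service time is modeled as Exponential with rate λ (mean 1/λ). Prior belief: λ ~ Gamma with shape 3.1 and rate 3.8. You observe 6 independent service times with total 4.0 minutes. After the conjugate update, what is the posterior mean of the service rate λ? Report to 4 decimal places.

1.1667

With a Gamma(shape α, rate β) prior on the exponential rate λ, the posterior after n observations with total T = Σxᵢ is Gamma(α+n, β+T).
Posterior: Gamma(3.1+6, 3.8+4.0) = Gamma(9.1, 7.8).
Posterior mean of λ = α/β = 9.1/7.8 = 1.1667.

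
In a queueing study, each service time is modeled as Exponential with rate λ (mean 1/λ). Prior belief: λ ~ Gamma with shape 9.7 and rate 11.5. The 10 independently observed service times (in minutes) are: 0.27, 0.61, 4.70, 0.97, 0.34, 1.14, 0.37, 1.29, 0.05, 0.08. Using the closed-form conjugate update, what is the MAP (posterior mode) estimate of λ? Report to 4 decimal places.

With a Gamma(shape α, rate β) prior on the exponential rate λ, the posterior after n observations with total T = Σxᵢ is Gamma(α+n, β+T).
Sum of observations T = 9.82 minutes; n = 10.
Posterior: Gamma(9.7+10, 11.5+9.82) = Gamma(19.7, 21.32).
Mode = (α−1)/β = 0.8771.

0.8771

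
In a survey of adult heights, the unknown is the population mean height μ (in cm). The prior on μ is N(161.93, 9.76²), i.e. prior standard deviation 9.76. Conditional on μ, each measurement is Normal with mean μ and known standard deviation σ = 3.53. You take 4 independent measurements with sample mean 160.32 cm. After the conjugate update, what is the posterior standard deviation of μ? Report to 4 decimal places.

1.7368

For Normal data with known variance σ², a Normal(μ₀, σ₀²) prior on μ is conjugate. Posterior precision = 1/σ₀² + n/σ²; posterior mean is the precision-weighted average of μ₀ and x̄.
σ₀² = 9.76² = 95.2576, σ² = 3.53² = 12.4609; σ² + n·σ₀² = 12.4609 + 4·95.2576 = 393.4913.
Posterior precision = 1/σ₀² + n/σ² = 1/95.2576 + 4/12.4609 = (σ² + n·σ₀²)/(σ₀²σ²) = 393.4913/(95.2576·12.4609); posterior variance σₙ² = σ₀²σ²/(σ² + n·σ₀²) = 95.2576·12.4609/393.4913 = 3.016573.
Posterior SD = √σₙ² = √(95.2576·12.4609/393.4913) = 1.7368.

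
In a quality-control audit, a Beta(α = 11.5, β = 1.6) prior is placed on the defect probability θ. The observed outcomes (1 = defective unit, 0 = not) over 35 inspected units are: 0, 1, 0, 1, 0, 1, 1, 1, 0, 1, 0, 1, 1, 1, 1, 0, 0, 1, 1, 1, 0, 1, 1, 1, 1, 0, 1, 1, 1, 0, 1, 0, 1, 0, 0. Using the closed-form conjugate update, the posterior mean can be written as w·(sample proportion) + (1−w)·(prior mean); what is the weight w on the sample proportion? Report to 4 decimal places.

The Beta prior is conjugate to a Binomial/Bernoulli likelihood; the update adds successes to α and failures to β.
Posterior mean = (α₀+k)/(α₀+β₀+n) = [n/(α₀+β₀+n)]·(k/n) + [(α₀+β₀)/(α₀+β₀+n)]·α₀/(α₀+β₀), so only n and the prior enter the weight.
The weight on the data is w = n/(α₀+β₀+n) = 35/(11.5+1.6+35) = 35/48.1 = 0.7277.

0.7277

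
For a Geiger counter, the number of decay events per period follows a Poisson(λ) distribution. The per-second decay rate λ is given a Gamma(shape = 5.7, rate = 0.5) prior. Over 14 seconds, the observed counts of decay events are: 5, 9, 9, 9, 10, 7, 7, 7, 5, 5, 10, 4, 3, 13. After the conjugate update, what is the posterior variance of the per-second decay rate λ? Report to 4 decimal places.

0.5170

With a Gamma(shape α, rate β) prior, the Poisson likelihood is conjugate: the posterior is Gamma(α + ΣXᵢ, β + n).
Sum of counts S = 103 over n = 14 seconds.
Posterior: Gamma(α+S, β+n) = Gamma(5.7+103, 0.5+14) = Gamma(108.7, 14.5).
Var = α/β² = 108.7/14.5² = 0.5170.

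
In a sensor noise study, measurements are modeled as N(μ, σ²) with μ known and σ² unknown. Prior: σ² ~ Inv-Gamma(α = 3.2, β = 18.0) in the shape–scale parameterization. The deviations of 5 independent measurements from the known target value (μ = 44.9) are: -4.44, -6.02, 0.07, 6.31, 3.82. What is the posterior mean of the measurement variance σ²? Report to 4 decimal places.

With known mean μ and an Inverse-Gamma(α, β) prior on σ², the Normal likelihood is conjugate: posterior is Inv-Gamma(α + n/2, β + Σ(xᵢ−μ)²/2).
Σ(xᵢ−μ)² = (-4.44)² + (-6.02)² + (0.07)² + (6.31)² + (3.82)² = 110.3674.
Posterior: Inv-Gamma(3.2 + 5/2, 18.0 + 110.3674/2) = Inv-Gamma(5.70, 73.18370).
E[σ²|data] = β/(α−1) = 73.18370/4.70 = 15.5710.

15.5710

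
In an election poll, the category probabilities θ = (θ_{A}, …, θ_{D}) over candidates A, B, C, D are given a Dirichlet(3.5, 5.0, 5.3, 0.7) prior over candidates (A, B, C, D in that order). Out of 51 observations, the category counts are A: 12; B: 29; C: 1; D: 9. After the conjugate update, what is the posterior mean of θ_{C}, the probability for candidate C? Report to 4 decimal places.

The Dirichlet prior is conjugate to the Multinomial likelihood: each posterior αⱼ = prior αⱼ + observed count nⱼ.
Posterior concentration: (15.5, 34.0, 6.3, 9.7), total = 65.5.
E[θ_{C}|data] = α_{C}/Σα = 6.3/65.5 = 0.0962.

0.0962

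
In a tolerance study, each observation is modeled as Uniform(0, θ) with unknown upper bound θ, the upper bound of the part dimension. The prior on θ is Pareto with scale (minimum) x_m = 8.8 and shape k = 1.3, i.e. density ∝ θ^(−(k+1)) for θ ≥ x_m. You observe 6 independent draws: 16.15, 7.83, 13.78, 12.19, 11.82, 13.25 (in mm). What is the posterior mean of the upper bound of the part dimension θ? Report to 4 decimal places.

A Pareto(scale x_m, shape k) prior on the upper bound θ of Uniform(0, θ) is conjugate: posterior is Pareto(max(x_m, max xᵢ), k + n).
Sample maximum = 16.15; prior scale x_m = 8.8 → posterior scale = max = 16.15.
Posterior shape = 1.3 + 6 = 7.3.
E[θ|data] = k·x_m/(k−1) = 7.3·16.15/6.3 = 18.7135.

18.7135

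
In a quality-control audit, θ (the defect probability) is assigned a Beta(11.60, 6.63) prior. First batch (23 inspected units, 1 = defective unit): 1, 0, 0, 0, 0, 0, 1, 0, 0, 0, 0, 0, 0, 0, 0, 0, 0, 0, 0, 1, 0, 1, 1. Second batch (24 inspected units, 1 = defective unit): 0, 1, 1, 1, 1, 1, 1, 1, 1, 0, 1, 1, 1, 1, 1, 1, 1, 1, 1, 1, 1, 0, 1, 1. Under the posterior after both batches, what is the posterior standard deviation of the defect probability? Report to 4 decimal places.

The Beta prior is conjugate to a Binomial/Bernoulli likelihood; the update adds successes to α and failures to β.
After batch 1: Beta(11.60+5, 6.63+18) = Beta(16.60, 24.63).
After batch 2: Beta(16.60+21, 24.63+3) = Beta(37.60, 27.63).
Var = αβ/((α+β)²(α+β+1)) = 37.60·27.63/(65.23²·66.23) = 0.00368654; SD = √0.00368654 = 0.0607.

0.0607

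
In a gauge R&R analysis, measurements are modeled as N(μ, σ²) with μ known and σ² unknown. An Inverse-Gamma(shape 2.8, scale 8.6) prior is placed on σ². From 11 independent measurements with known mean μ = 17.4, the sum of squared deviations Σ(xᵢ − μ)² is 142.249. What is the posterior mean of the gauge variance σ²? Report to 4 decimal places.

With known mean μ and an Inverse-Gamma(α, β) prior on σ², the Normal likelihood is conjugate: posterior is Inv-Gamma(α + n/2, β + Σ(xᵢ−μ)²/2).
Posterior: Inv-Gamma(2.8 + 11/2, 8.6 + 142.249/2) = Inv-Gamma(8.30, 79.7245).
E[σ²|data] = β/(α−1) = 79.7245/7.30 = 10.9212.

10.9212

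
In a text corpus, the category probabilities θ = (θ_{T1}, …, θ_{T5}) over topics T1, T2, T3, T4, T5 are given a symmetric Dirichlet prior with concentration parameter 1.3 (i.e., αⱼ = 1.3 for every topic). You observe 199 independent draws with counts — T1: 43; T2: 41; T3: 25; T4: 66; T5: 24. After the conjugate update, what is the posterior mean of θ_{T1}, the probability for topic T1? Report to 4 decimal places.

The Dirichlet prior is conjugate to the Multinomial likelihood: each posterior αⱼ = prior αⱼ + observed count nⱼ.
Posterior concentration: (44.3, 42.3, 26.3, 67.3, 25.3), total = 205.5.
E[θ_{T1}|data] = α_{T1}/Σα = 44.3/205.5 = 0.2156.

0.2156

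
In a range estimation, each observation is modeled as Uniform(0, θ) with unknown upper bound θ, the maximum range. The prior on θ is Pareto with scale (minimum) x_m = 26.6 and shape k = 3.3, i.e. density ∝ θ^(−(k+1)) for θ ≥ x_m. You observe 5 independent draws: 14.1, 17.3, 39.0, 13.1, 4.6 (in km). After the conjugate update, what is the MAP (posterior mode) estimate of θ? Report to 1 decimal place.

39.0

A Pareto(scale x_m, shape k) prior on the upper bound θ of Uniform(0, θ) is conjugate: posterior is Pareto(max(x_m, max xᵢ), k + n).
Sample maximum = 39.0; prior scale x_m = 26.6 → posterior scale = max = 39.0.
Posterior shape = 3.3 + 5 = 8.3.
The Pareto density is decreasing on [x_m, ∞), so the mode is x_m = 39.0.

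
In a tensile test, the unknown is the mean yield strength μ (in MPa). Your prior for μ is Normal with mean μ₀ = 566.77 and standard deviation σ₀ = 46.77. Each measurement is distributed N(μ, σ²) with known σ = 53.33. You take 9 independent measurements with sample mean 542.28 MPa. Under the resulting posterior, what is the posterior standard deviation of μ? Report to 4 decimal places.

16.6169

For Normal data with known variance σ², a Normal(μ₀, σ₀²) prior on μ is conjugate. Posterior precision = 1/σ₀² + n/σ²; posterior mean is the precision-weighted average of μ₀ and x̄.
σ₀² = 46.77² = 2187.4329, σ² = 53.33² = 2844.0889; σ² + n·σ₀² = 2844.0889 + 9·2187.4329 = 22530.985.
Posterior precision = 1/σ₀² + n/σ² = 1/2187.4329 + 9/2844.0889 = (σ² + n·σ₀²)/(σ₀²σ²) = 22530.985/(2187.4329·2844.0889); posterior variance σₙ² = σ₀²σ²/(σ² + n·σ₀²) = 2187.4329·2844.0889/22530.985 = 276.119914.
Posterior SD = √σₙ² = √(2187.4329·2844.0889/22530.985) = 16.6169.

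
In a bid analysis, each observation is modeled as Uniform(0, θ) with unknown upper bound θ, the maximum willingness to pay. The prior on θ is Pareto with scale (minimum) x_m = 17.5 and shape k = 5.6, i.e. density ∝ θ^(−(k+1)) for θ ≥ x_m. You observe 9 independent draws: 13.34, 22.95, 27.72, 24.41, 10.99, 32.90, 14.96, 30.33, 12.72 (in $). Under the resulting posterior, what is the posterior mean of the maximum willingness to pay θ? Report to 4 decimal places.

35.3191

A Pareto(scale x_m, shape k) prior on the upper bound θ of Uniform(0, θ) is conjugate: posterior is Pareto(max(x_m, max xᵢ), k + n).
Sample maximum = 32.90; prior scale x_m = 17.5 → posterior scale = max = 32.90.
Posterior shape = 5.6 + 9 = 14.6.
E[θ|data] = k·x_m/(k−1) = 14.6·32.90/13.6 = 35.3191.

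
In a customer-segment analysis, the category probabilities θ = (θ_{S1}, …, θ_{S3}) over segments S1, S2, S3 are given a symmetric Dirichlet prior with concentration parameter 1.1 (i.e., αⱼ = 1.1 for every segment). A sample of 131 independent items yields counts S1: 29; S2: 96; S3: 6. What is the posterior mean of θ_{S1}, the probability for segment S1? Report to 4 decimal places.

0.2241

The Dirichlet prior is conjugate to the Multinomial likelihood: each posterior αⱼ = prior αⱼ + observed count nⱼ.
Posterior concentration: (30.1, 97.1, 7.1), total = 134.3.
E[θ_{S1}|data] = α_{S1}/Σα = 30.1/134.3 = 0.2241.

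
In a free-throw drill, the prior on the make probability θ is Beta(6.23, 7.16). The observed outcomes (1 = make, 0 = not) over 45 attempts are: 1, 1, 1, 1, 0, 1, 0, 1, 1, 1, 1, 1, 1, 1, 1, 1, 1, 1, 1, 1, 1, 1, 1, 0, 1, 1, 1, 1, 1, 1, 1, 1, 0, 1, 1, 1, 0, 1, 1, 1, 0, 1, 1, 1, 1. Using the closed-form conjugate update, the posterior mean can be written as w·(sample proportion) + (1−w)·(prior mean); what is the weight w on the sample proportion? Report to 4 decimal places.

The Beta prior is conjugate to a Binomial/Bernoulli likelihood; the update adds successes to α and failures to β.
Posterior mean = (α₀+k)/(α₀+β₀+n) = [n/(α₀+β₀+n)]·(k/n) + [(α₀+β₀)/(α₀+β₀+n)]·α₀/(α₀+β₀), so only n and the prior enter the weight.
The weight on the data is w = n/(α₀+β₀+n) = 45/(6.23+7.16+45) = 45/58.39 = 0.7707.

0.7707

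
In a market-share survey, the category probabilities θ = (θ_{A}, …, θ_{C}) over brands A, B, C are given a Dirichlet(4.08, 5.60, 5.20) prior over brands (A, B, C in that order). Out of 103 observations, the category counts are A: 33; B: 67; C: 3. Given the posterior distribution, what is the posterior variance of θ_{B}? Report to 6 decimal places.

The Dirichlet prior is conjugate to the Multinomial likelihood: each posterior αⱼ = prior αⱼ + observed count nⱼ.
Posterior concentration: (37.08, 72.60, 8.20), total = 117.88.
Var[θ_j] = α_j(Σα−α_j)/((Σα)²(Σα+1)) = 72.60·45.28/(117.88²·118.88) = 0.001990.

0.001990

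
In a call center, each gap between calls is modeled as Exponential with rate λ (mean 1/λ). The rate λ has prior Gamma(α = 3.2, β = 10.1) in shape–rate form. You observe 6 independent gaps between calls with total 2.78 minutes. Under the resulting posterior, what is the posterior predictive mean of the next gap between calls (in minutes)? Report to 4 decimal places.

With a Gamma(shape α, rate β) prior on the exponential rate λ, the posterior after n observations with total T = Σxᵢ is Gamma(α+n, β+T).
Posterior: Gamma(3.2+6, 10.1+2.78) = Gamma(9.2, 12.88).
The predictive distribution for the next observation is Lomax; its mean is β/(α−1) = 12.88/8.2 = 1.5707.

1.5707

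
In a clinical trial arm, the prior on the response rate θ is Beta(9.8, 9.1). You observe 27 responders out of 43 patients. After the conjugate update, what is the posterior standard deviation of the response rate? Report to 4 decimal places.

0.0619

The Beta prior is conjugate to a Binomial/Bernoulli likelihood; the update adds successes to α and failures to β.
Posterior: Beta(α+k, β+n−k) = Beta(9.8+27, 9.1+16) = Beta(36.8, 25.1).
Var = αβ/((α+β)²(α+β+1)) = 36.8·25.1/(61.9²·62.9) = 0.00383257; SD = √0.00383257 = 0.0619.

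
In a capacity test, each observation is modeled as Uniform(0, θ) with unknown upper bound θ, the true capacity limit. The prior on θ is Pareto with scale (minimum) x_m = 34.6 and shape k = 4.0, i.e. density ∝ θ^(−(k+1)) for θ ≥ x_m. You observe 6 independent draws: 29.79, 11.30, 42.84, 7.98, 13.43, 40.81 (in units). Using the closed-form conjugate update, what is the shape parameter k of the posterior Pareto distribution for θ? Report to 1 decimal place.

10.0

A Pareto(scale x_m, shape k) prior on the upper bound θ of Uniform(0, θ) is conjugate: posterior is Pareto(max(x_m, max xᵢ), k + n).
Sample maximum = 42.84; prior scale x_m = 34.6 → posterior scale = max = 42.84.
Posterior shape = 4.0 + 6 = 10.0.
Posterior shape k = 10.0.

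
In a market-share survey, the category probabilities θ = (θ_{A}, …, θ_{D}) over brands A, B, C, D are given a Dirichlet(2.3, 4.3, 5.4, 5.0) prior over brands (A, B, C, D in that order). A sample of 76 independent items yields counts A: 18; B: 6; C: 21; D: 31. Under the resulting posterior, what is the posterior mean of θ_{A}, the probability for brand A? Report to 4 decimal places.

0.2183

The Dirichlet prior is conjugate to the Multinomial likelihood: each posterior αⱼ = prior αⱼ + observed count nⱼ.
Posterior concentration: (20.3, 10.3, 26.4, 36.0), total = 93.0.
E[θ_{A}|data] = α_{A}/Σα = 20.3/93.0 = 0.2183.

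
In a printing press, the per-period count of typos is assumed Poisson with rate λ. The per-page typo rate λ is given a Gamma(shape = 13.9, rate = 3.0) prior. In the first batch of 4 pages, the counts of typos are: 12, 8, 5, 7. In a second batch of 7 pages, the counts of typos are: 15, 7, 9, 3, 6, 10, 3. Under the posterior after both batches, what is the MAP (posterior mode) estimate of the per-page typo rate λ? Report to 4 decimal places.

With a Gamma(shape α, rate β) prior, the Poisson likelihood is conjugate: the posterior is Gamma(α + ΣXᵢ, β + n).
Batch 1: sum of counts S = 32 over n = 4 pages.
After batch 1: Gamma(α+S, β+n) = Gamma(13.9+32, 3.0+4) = Gamma(45.9, 7.0).
Batch 2: sum of counts S = 53 over n = 7 pages.
After batch 2: Gamma(α+S, β+n) = Gamma(45.9+53, 7.0+7) = Gamma(98.9, 14.0).
Mode of Gamma(α,β) for α≥1 is (α−1)/β = 97.9/14.0 = 6.9929.

6.9929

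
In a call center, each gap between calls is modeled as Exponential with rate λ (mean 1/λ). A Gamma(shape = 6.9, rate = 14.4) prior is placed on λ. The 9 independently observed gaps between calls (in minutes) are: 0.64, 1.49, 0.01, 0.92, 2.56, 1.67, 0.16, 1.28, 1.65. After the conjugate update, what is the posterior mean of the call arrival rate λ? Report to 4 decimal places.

0.6416

With a Gamma(shape α, rate β) prior on the exponential rate λ, the posterior after n observations with total T = Σxᵢ is Gamma(α+n, β+T).
Sum of observations T = 10.38 minutes; n = 9.
Posterior: Gamma(6.9+9, 14.4+10.38) = Gamma(15.9, 24.78).
Posterior mean of λ = α/β = 15.9/24.78 = 0.6416.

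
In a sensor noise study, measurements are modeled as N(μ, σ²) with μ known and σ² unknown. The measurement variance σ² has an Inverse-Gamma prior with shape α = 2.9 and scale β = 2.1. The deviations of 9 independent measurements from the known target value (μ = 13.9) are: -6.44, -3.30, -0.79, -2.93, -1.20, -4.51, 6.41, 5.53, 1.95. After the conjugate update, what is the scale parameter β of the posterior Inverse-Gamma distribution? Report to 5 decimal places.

With known mean μ and an Inverse-Gamma(α, β) prior on σ², the Normal likelihood is conjugate: posterior is Inv-Gamma(α + n/2, β + Σ(xᵢ−μ)²/2).
Σ(xᵢ−μ)² = (-6.44)² + (-3.30)² + (-0.79)² + (-2.93)² + (-1.20)² + (-4.51)² + (6.41)² + (5.53)² + (1.95)² = 158.8242.
Posterior: Inv-Gamma(2.9 + 9/2, 2.1 + 158.8242/2) = Inv-Gamma(7.40, 81.51210).
Posterior β = 81.51210.

81.51210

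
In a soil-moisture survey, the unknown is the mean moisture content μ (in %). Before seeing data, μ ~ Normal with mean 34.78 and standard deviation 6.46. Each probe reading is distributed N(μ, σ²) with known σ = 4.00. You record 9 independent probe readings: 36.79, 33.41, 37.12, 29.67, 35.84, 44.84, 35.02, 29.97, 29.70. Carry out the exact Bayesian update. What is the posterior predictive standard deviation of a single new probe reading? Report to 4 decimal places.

4.2077

For Normal data with known variance σ², a Normal(μ₀, σ₀²) prior on μ is conjugate. Posterior precision = 1/σ₀² + n/σ²; posterior mean is the precision-weighted average of μ₀ and x̄.
σ₀² = 6.46² = 41.7316, σ² = 4.00² = 16; σ² + n·σ₀² = 16 + 9·41.7316 = 391.5844.
Posterior precision = 1/σ₀² + n/σ² = 1/41.7316 + 9/16 = (σ² + n·σ₀²)/(σ₀²σ²) = 391.5844/(41.7316·16); posterior variance σₙ² = σ₀²σ²/(σ² + n·σ₀²) = 41.7316·16/391.5844 = 1.705138.
Predictive variance for one new observation = σₙ² + σ² = 41.7316·16/391.5844 + 16 = σ²·(σ₀² + 391.5844)/391.5844 = 16·433.316/391.5844 = 17.705138; SD = √(16·433.316/391.5844) = 4.2077.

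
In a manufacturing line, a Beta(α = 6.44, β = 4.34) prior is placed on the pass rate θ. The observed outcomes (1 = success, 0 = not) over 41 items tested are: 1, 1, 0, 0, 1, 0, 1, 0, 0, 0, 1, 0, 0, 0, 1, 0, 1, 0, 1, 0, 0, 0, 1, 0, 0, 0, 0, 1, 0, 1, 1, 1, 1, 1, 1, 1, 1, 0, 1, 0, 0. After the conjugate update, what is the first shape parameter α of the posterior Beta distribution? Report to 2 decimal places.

25.44

The Beta prior is conjugate to a Binomial/Bernoulli likelihood; the update adds successes to α and failures to β.
Posterior: Beta(α+k, β+n−k) = Beta(6.44+19, 4.34+22) = Beta(25.44, 26.34).
Posterior α = 25.44.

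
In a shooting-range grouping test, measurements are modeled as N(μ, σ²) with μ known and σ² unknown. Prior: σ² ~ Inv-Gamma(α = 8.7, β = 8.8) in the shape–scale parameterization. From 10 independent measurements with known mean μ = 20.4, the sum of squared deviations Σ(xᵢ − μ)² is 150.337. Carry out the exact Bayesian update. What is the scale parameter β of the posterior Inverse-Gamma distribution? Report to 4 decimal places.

83.9685

With known mean μ and an Inverse-Gamma(α, β) prior on σ², the Normal likelihood is conjugate: posterior is Inv-Gamma(α + n/2, β + Σ(xᵢ−μ)²/2).
Posterior: Inv-Gamma(8.7 + 10/2, 8.8 + 150.337/2) = Inv-Gamma(13.70, 83.9685).
Posterior β = 83.9685.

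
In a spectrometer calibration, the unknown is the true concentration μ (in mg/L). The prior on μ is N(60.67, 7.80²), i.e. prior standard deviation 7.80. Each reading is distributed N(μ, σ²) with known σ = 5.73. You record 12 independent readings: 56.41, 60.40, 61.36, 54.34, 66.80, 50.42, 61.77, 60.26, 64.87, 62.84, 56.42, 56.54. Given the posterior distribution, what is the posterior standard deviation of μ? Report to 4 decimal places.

1.6181

For Normal data with known variance σ², a Normal(μ₀, σ₀²) prior on μ is conjugate. Posterior precision = 1/σ₀² + n/σ²; posterior mean is the precision-weighted average of μ₀ and x̄.
σ₀² = 7.80² = 60.84, σ² = 5.73² = 32.8329; σ² + n·σ₀² = 32.8329 + 12·60.84 = 762.9129.
Posterior precision = 1/σ₀² + n/σ² = 1/60.84 + 12/32.8329 = (σ² + n·σ₀²)/(σ₀²σ²) = 762.9129/(60.84·32.8329); posterior variance σₙ² = σ₀²σ²/(σ² + n·σ₀²) = 60.84·32.8329/762.9129 = 2.618325.
Posterior SD = √σₙ² = √(60.84·32.8329/762.9129) = 1.6181.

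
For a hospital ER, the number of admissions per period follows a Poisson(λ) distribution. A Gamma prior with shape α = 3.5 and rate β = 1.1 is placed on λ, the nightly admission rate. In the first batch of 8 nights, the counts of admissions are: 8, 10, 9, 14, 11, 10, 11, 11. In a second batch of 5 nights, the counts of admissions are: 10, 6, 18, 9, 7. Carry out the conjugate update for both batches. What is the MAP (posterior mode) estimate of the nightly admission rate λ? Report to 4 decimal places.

With a Gamma(shape α, rate β) prior, the Poisson likelihood is conjugate: the posterior is Gamma(α + ΣXᵢ, β + n).
Batch 1: sum of counts S = 84 over n = 8 nights.
After batch 1: Gamma(α+S, β+n) = Gamma(3.5+84, 1.1+8) = Gamma(87.5, 9.1).
Batch 2: sum of counts S = 50 over n = 5 nights.
After batch 2: Gamma(α+S, β+n) = Gamma(87.5+50, 9.1+5) = Gamma(137.5, 14.1).
Mode of Gamma(α,β) for α≥1 is (α−1)/β = 136.5/14.1 = 9.6809.

9.6809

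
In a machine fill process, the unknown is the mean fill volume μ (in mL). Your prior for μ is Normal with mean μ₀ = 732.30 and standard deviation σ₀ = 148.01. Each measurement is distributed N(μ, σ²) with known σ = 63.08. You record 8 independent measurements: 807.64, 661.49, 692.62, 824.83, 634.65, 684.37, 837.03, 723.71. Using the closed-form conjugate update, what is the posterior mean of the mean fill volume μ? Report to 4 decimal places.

For Normal data with known variance σ², a Normal(μ₀, σ₀²) prior on μ is conjugate. Posterior precision = 1/σ₀² + n/σ²; posterior mean is the precision-weighted average of μ₀ and x̄.
Σxᵢ = 807.64 + 661.49 + 692.62 + 824.83 + 634.65 + 684.37 + 837.03 + 723.71 = 5866.34, so n·x̄ = 5866.34.
σ₀² = 148.01² = 21906.9601, σ² = 63.08² = 3979.0864; σ² + n·σ₀² = 3979.0864 + 8·21906.9601 = 179234.7672.
Posterior mean = (μ₀/σ₀² + n·x̄/σ²)/(1/σ₀² + n/σ²) = (σ²·μ₀ + σ₀²·n·x̄)/(σ² + n·σ₀²) = (3979.0864·732.30 + 21906.9601·5866.34)/179234.7672 = 131427561.283754/179234.7672 = 733.2705.

733.2705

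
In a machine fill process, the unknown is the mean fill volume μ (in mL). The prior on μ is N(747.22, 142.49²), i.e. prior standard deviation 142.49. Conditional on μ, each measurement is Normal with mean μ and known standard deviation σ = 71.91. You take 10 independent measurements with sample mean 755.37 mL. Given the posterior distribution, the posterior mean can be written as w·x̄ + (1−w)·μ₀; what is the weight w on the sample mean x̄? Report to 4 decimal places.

For Normal data with known variance σ², a Normal(μ₀, σ₀²) prior on μ is conjugate. Posterior precision = 1/σ₀² + n/σ²; posterior mean is the precision-weighted average of μ₀ and x̄.
σ₀² = 142.49² = 20303.4001, σ² = 71.91² = 5171.0481. Prior precision 1/σ₀² = 1/20303.4001; data precision n/σ² = 10/5171.0481.
w = (n/σ²)/(1/σ₀² + n/σ²) = n·σ₀²/(σ² + n·σ₀²) = 10·20303.4001/(5171.0481 + 10·20303.4001) = 203034.001/208205.0491 = 0.9752.

0.9752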